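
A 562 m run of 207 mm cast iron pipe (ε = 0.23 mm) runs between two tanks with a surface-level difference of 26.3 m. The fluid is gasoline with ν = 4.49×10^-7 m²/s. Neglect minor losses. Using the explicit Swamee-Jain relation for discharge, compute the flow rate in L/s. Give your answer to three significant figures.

Q ≈ 103 L/s

Swamee-Jain (Type II): Q = -0.965·√(gD⁵h_f/L)·ln[ε/(3.7D) + √(3.17ν²L/(gD³h_f))]
√(gD⁵h_f/L) = √(9.81·0.207⁵·26.3/562) = 0.01321
ε/(3.7D) = 3.00×10^-4; √(3.17ν²L/(gD³h_f)) = 1.25×10^-5
Q = -0.965·0.01321·ln(3.128×10^-4) = 0.1029 m³/s
Check: V = 3.06 m/s, Re = 1.41×10^6, f = 0.02042, h_f = 26.4 m ≈ 26.3 m ✓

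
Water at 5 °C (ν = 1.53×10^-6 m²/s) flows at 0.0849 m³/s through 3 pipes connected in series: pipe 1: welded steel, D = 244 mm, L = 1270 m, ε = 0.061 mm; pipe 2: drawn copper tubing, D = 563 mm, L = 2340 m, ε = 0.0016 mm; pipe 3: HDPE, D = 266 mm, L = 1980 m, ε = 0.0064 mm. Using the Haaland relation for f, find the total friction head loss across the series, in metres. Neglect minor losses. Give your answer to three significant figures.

Pipe 1: V = 1.816 m/s, Re = 2.90×10^5, ε/D = 2.50×10^-4, f = 0.01650, h_1 = f(L/D)V²/2g = 14.43 m
Pipe 2: V = 0.3410 m/s, Re = 1.25×10^5, ε/D = 2.84×10^-6, f = 0.01702, h_2 = f(L/D)V²/2g = 0.4193 m
Pipe 3: V = 1.528 m/s, Re = 2.66×10^5, ε/D = 2.41×10^-5, f = 0.01486, h_3 = f(L/D)V²/2g = 13.16 m
Series → Q common, losses add: H = Σh = 28.01 m

H ≈ 28.0 m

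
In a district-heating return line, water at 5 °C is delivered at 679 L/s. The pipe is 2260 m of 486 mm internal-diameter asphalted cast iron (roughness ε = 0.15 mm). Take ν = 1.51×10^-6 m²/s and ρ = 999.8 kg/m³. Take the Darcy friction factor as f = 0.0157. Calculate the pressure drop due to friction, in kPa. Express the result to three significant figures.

Δp ≈ 489 kPa

V = 4Q/(πD²) = 4·0.679/(π·0.486²) = 3.660 m/s
h_f = f(L/D)V²/(2g) = 0.01570·(2260/0.486)·3.660²/(2·9.81) = 49.85 m
Δp = ρg·h_f = 999.8·9.81·49.85 = 489.0 kPa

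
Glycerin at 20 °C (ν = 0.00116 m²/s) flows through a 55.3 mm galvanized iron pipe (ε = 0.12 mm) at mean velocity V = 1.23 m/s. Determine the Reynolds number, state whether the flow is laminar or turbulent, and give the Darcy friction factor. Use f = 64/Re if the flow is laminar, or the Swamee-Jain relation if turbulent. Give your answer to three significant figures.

Re ≈ 58.6; laminar; f = 64/Re ≈ 1.09

Re = VD/ν = 1.230·0.0553/0.00116 = 58.6
Re < 2300 → laminar → f = 64/Re = 1.091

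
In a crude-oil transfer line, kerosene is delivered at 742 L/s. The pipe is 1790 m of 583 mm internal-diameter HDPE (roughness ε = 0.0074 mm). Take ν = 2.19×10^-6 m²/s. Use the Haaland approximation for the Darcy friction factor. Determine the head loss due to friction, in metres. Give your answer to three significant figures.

h_f ≈ 15.0 m

V = 4Q/(πD²) = 4·0.742/(π·0.583²) = 2.780 m/s
Re = VD/ν = 2.780·0.583/2.19×10^-6 = 7.40×10^5 → turbulent
ε/D = 0.0074/583 = 1.27×10^-5
Haaland: f = 0.01238
h_f = f(L/D)V²/(2g) = 0.01238·(1790/0.583)·2.780²/(2·9.81) = 14.97 m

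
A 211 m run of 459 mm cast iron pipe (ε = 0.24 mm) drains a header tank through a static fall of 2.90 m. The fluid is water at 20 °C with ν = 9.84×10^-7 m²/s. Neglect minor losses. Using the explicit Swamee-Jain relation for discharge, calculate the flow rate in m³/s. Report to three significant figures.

Q ≈ 0.443 m³/s

Swamee-Jain (Type II): Q = -0.965·√(gD⁵h_f/L)·ln[ε/(3.7D) + √(3.17ν²L/(gD³h_f))]
√(gD⁵h_f/L) = √(9.81·0.459⁵·2.90/211) = 0.05241
ε/(3.7D) = 1.41×10^-4; √(3.17ν²L/(gD³h_f)) = 1.53×10^-5
Q = -0.965·0.05241·ln(1.567×10^-4) = 0.4431 m³/s
Check: V = 2.68 m/s, Re = 1.25×10^6, f = 0.01735, h_f = 2.92 m ≈ 2.90 m ✓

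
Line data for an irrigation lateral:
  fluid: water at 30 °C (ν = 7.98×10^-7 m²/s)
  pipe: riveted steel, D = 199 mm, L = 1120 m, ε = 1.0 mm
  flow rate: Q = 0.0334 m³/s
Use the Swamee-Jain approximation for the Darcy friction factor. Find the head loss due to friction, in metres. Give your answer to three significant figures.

h_f ≈ 10.2 m

V = 4Q/(πD²) = 4·0.0334/(π·0.199²) = 1.074 m/s
Re = VD/ν = 1.074·0.199/7.98×10^-7 = 2.68×10^5 → turbulent
ε/D = 1.0/199 = 0.00503
Swamee-Jain: f = 0.03091
h_f = f(L/D)V²/(2g) = 0.03091·(1120/0.199)·1.074²/(2·9.81) = 10.23 m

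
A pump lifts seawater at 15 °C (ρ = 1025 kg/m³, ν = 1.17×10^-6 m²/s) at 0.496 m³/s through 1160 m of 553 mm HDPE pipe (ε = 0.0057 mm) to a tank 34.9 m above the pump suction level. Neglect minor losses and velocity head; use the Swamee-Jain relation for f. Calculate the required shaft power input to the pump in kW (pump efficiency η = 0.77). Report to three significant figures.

V = 4Q/(πD²) = 2.065 m/s; Re = 9.76×10^5; ε/D = 1.03×10^-5; f = 0.01190
h_f = f(L/D)V²/2g = 5.428 m
Total head H = z + h_f = 34.9 + 5.428 = 40.33 m
P_hyd = ρgQH = 1025·9.81·0.496·40.33 = 201.1 kW
P_shaft = P_hyd/η = 201.1/0.77 = 261.2 kW

P_shaft ≈ 261 kW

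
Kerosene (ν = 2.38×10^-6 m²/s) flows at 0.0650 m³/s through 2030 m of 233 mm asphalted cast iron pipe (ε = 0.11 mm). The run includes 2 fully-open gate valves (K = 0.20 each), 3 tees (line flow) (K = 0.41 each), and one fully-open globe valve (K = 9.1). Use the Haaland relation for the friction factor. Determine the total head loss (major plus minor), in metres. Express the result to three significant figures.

H_L ≈ 20.9 m

V = 4Q/(πD²) = 1.524 m/s; V²/2g = 0.1184 m
Re = 1.49×10^5, ε/D = 4.72×10^-4 → f = 0.01903 (Haaland)
Major: h_f = f(L/D)·V²/2g = 0.01903·8712·0.1184 = 19.63 m
Minor: ΣK = 10.7; h_m = ΣK·V²/2g = 1.271 m
Total H_L = 19.63 + 1.271 = 20.90 m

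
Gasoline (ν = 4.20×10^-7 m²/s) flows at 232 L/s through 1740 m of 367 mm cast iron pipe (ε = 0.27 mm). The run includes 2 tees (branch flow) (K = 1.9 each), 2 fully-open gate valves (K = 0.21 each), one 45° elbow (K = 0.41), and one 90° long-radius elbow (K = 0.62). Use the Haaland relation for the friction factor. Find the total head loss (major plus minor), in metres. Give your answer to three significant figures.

V = 4Q/(πD²) = 2.193 m/s; V²/2g = 0.2452 m
Re = 1.92×10^6, ε/D = 7.36×10^-4 → f = 0.01846 (Haaland)
Major: h_f = f(L/D)·V²/2g = 0.01846·4741·0.2452 = 21.46 m
Minor: ΣK = 5.25; h_m = ΣK·V²/2g = 1.287 m
Total H_L = 21.46 + 1.287 = 22.74 m

H_L ≈ 22.7 m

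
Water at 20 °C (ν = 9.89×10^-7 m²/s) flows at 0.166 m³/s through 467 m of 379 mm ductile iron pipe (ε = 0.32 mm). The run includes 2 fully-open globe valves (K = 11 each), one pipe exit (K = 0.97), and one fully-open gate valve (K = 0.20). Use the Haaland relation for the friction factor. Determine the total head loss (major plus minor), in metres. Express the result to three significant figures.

V = 4Q/(πD²) = 1.471 m/s; V²/2g = 0.1104 m
Re = 5.64×10^5, ε/D = 8.44×10^-4 → f = 0.01941 (Haaland)
Major: h_f = f(L/D)·V²/2g = 0.01941·1232·0.1104 = 2.640 m
Minor: ΣK = 23.2; h_m = ΣK·V²/2g = 2.557 m
Total H_L = 2.640 + 2.557 = 5.197 m

H_L ≈ 5.20 m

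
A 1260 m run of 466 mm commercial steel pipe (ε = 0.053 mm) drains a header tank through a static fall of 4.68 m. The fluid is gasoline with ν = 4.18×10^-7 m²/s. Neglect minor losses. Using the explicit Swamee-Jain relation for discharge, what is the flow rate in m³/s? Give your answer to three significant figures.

Swamee-Jain (Type II): Q = -0.965·√(gD⁵h_f/L)·ln[ε/(3.7D) + √(3.17ν²L/(gD³h_f))]
√(gD⁵h_f/L) = √(9.81·0.466⁵·4.68/1260) = 0.02830
ε/(3.7D) = 3.07×10^-5; √(3.17ν²L/(gD³h_f)) = 1.23×10^-5
Q = -0.965·0.02830·ln(4.300×10^-5) = 0.2746 m³/s
Check: V = 1.61 m/s, Re = 1.79×10^6, f = 0.01319, h_f = 4.71 m ≈ 4.68 m ✓

Q ≈ 0.275 m³/s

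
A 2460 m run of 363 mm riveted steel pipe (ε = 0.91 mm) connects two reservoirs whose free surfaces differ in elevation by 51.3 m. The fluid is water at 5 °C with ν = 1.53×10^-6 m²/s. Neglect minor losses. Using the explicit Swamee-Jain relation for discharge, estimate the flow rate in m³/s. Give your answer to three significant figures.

Q ≈ 0.251 m³/s

Swamee-Jain (Type II): Q = -0.965·√(gD⁵h_f/L)·ln[ε/(3.7D) + √(3.17ν²L/(gD³h_f))]
√(gD⁵h_f/L) = √(9.81·0.363⁵·51.3/2460) = 0.03591
ε/(3.7D) = 6.78×10^-4; √(3.17ν²L/(gD³h_f)) = 2.75×10^-5
Q = -0.965·0.03591·ln(7.051×10^-4) = 0.2515 m³/s
Check: V = 2.43 m/s, Re = 5.77×10^5, f = 0.02526, h_f = 51.5 m ≈ 51.3 m ✓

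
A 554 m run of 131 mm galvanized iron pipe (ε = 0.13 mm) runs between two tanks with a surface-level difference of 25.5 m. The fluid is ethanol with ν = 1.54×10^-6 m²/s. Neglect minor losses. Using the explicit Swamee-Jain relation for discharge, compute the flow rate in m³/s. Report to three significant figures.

Q ≈ 0.0320 m³/s

Swamee-Jain (Type II): Q = -0.965·√(gD⁵h_f/L)·ln[ε/(3.7D) + √(3.17ν²L/(gD³h_f))]
√(gD⁵h_f/L) = √(9.81·0.131⁵·25.5/554) = 0.004174
ε/(3.7D) = 2.68×10^-4; √(3.17ν²L/(gD³h_f)) = 8.61×10^-5
Q = -0.965·0.004174·ln(3.543×10^-4) = 0.03200 m³/s
Check: V = 2.37 m/s, Re = 2.02×10^5, f = 0.02115, h_f = 25.7 m ≈ 25.5 m ✓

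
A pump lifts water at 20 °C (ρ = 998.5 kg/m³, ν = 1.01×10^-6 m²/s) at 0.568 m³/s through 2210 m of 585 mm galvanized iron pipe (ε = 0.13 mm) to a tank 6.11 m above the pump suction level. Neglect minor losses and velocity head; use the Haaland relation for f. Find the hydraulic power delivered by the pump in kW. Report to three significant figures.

P_hyd ≈ 104 kW

V = 4Q/(πD²) = 2.113 m/s; Re = 1.22×10^6; ε/D = 2.22×10^-4; f = 0.01471
h_f = f(L/D)V²/2g = 12.65 m
Total head H = z + h_f = 6.11 + 12.65 = 18.76 m
P_hyd = ρgQH = 998.5·9.81·0.568·18.76 = 104.4 kW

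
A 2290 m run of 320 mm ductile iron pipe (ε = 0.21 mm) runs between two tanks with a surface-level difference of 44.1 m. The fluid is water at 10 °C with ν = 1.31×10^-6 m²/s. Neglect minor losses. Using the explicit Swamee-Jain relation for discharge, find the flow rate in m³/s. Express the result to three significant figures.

Q ≈ 0.206 m³/s

Swamee-Jain (Type II): Q = -0.965·√(gD⁵h_f/L)·ln[ε/(3.7D) + √(3.17ν²L/(gD³h_f))]
√(gD⁵h_f/L) = √(9.81·0.320⁵·44.1/2290) = 0.02518
ε/(3.7D) = 1.77×10^-4; √(3.17ν²L/(gD³h_f)) = 2.96×10^-5
Q = -0.965·0.02518·ln(2.070×10^-4) = 0.2061 m³/s
Check: V = 2.56 m/s, Re = 6.26×10^5, f = 0.01853, h_f = 44.4 m ≈ 44.1 m ✓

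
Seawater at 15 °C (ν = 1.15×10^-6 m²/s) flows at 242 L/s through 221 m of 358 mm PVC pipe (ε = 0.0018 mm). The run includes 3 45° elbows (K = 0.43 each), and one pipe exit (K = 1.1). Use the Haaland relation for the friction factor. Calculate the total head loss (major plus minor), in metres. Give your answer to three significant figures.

H_L ≈ 2.93 m

V = 4Q/(πD²) = 2.404 m/s; V²/2g = 0.2946 m
Re = 7.48×10^5, ε/D = 5.03×10^-6 → f = 0.01224 (Haaland)
Major: h_f = f(L/D)·V²/2g = 0.01224·617.3·0.2946 = 2.226 m
Minor: ΣK = 2.39; h_m = ΣK·V²/2g = 0.7041 m
Total H_L = 2.226 + 0.7041 = 2.930 m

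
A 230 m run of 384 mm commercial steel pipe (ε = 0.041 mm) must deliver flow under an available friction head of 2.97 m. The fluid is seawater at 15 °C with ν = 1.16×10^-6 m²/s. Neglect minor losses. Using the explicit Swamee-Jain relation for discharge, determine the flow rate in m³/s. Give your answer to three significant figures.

Swamee-Jain (Type II): Q = -0.965·√(gD⁵h_f/L)·ln[ε/(3.7D) + √(3.17ν²L/(gD³h_f))]
√(gD⁵h_f/L) = √(9.81·0.384⁵·2.97/230) = 0.03252
ε/(3.7D) = 2.89×10^-5; √(3.17ν²L/(gD³h_f)) = 2.44×10^-5
Q = -0.965·0.03252·ln(5.324×10^-5) = 0.3088 m³/s
Check: V = 2.67 m/s, Re = 8.83×10^5, f = 0.01375, h_f = 2.98 m ≈ 2.97 m ✓

Q ≈ 0.309 m³/s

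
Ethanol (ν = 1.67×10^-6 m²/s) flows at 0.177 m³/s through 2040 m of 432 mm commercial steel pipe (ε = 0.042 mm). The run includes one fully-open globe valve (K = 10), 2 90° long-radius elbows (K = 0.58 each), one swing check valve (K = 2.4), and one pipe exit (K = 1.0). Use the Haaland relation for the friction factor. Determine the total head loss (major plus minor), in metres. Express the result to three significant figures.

H_L ≈ 6.39 m

V = 4Q/(πD²) = 1.208 m/s; V²/2g = 0.07432 m
Re = 3.12×10^5, ε/D = 9.72×10^-5 → f = 0.01512 (Haaland)
Major: h_f = f(L/D)·V²/2g = 0.01512·4722·0.07432 = 5.306 m
Minor: ΣK = 14.6; h_m = ΣK·V²/2g = 1.082 m
Total H_L = 5.306 + 1.082 = 6.389 m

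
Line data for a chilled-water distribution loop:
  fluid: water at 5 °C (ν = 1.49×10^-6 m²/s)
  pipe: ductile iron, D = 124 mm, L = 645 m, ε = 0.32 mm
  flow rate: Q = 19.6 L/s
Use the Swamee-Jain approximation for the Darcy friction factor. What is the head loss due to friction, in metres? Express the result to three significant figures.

h_f ≈ 18.4 m

V = 4Q/(πD²) = 4·0.0196/(π·0.124²) = 1.623 m/s
Re = VD/ν = 1.623·0.124/1.49×10^-6 = 1.35×10^5 → turbulent
ε/D = 0.32/124 = 0.00258
Swamee-Jain: f = 0.02639
h_f = f(L/D)V²/(2g) = 0.02639·(645/0.124)·1.623²/(2·9.81) = 18.43 m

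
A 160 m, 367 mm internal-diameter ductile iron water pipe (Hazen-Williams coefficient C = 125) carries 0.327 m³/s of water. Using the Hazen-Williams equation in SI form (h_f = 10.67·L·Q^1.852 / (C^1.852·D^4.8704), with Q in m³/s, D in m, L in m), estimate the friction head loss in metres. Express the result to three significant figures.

h_f ≈ 3.72 m

h_f = 10.67·160·0.327^1.852 / (125^1.852·0.367^4.8704) = 3.715 m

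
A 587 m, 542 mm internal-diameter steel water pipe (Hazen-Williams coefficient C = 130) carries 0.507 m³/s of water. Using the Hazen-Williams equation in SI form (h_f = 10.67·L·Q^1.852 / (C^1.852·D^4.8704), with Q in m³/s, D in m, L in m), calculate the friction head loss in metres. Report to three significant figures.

h_f = 10.67·587·0.507^1.852 / (130^1.852·0.542^4.8704) = 4.275 m

h_f ≈ 4.28 m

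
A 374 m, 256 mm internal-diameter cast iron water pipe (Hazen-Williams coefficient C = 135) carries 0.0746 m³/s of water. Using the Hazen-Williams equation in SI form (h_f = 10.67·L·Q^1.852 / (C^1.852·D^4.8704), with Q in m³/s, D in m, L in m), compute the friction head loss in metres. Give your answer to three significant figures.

h_f ≈ 2.82 m

h_f = 10.67·374·0.0746^1.852 / (135^1.852·0.256^4.8704) = 2.819 m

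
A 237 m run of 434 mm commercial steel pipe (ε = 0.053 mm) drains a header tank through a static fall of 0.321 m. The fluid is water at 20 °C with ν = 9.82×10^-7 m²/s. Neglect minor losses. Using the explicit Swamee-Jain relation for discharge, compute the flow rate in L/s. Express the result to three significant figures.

Swamee-Jain (Type II): Q = -0.965·√(gD⁵h_f/L)·ln[ε/(3.7D) + √(3.17ν²L/(gD³h_f))]
√(gD⁵h_f/L) = √(9.81·0.434⁵·0.321/237) = 0.01430
ε/(3.7D) = 3.30×10^-5; √(3.17ν²L/(gD³h_f)) = 5.31×10^-5
Q = -0.965·0.01430·ln(8.606×10^-5) = 0.1292 m³/s
Check: V = 0.873 m/s, Re = 3.86×10^5, f = 0.01516, h_f = 0.322 m ≈ 0.321 m ✓

Q ≈ 129 L/s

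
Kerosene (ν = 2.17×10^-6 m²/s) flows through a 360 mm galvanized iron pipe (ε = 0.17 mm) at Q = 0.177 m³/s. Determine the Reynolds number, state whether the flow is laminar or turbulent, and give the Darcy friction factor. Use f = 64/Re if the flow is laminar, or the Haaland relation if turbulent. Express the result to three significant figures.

Re ≈ 2.88×10^5; turbulent; f ≈ 0.0180

V = 4Q/(πD²) = 1.739 m/s
Re = VD/ν = 1.739·0.360/2.17×10^-6 = 2.88×10^5
Re > 4000 → turbulent; ε/D = 4.72×10^-4
Haaland: f = 0.01796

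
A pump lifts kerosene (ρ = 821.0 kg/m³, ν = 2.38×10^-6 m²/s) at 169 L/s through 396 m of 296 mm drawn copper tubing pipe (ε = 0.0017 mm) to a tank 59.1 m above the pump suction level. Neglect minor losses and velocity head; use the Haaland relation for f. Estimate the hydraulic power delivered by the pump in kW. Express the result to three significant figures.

P_hyd ≈ 88.5 kW

V = 4Q/(πD²) = 2.456 m/s; Re = 3.05×10^5; ε/D = 5.74×10^-6; f = 0.01434
h_f = f(L/D)V²/2g = 5.898 m
Total head H = z + h_f = 59.1 + 5.898 = 65.00 m
P_hyd = ρgQH = 821.0·9.81·0.169·65.00 = 88.47 kW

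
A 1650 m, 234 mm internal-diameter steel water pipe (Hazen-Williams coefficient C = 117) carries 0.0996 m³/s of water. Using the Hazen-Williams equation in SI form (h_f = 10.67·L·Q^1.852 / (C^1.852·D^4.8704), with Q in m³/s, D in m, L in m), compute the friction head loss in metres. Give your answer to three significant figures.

h_f = 10.67·1650·0.0996^1.852 / (117^1.852·0.234^4.8704) = 42.89 m

h_f ≈ 42.9 m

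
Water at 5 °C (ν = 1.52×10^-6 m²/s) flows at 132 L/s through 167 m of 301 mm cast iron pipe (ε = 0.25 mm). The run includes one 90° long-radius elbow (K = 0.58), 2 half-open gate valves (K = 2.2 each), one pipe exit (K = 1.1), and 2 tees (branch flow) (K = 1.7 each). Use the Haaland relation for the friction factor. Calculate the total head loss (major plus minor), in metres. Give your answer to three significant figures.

H_L ≈ 3.57 m

V = 4Q/(πD²) = 1.855 m/s; V²/2g = 0.1754 m
Re = 3.67×10^5, ε/D = 8.31×10^-4 → f = 0.01961 (Haaland)
Major: h_f = f(L/D)·V²/2g = 0.01961·554.8·0.1754 = 1.908 m
Minor: ΣK = 9.48; h_m = ΣK·V²/2g = 1.663 m
Total H_L = 1.908 + 1.663 = 3.571 m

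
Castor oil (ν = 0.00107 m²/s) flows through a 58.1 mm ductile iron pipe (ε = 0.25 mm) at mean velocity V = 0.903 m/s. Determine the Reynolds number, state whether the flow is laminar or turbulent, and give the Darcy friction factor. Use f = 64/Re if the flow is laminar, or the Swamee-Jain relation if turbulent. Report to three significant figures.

Re = VD/ν = 0.9030·0.0581/0.00107 = 49.0
Re < 2300 → laminar → f = 64/Re = 1.305

Re ≈ 49.0; laminar; f = 64/Re ≈ 1.31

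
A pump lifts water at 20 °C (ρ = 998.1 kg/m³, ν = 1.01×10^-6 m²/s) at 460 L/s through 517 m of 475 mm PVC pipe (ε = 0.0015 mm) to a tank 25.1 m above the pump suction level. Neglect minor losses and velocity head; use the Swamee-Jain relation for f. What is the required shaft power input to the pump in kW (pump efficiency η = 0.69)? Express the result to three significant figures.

P_shaft ≈ 191 kW

V = 4Q/(πD²) = 2.596 m/s; Re = 1.22×10^6; ε/D = 3.16×10^-6; f = 0.01132
h_f = f(L/D)V²/2g = 4.230 m
Total head H = z + h_f = 25.1 + 4.230 = 29.33 m
P_hyd = ρgQH = 998.1·9.81·0.460·29.33 = 132.1 kW
P_shaft = P_hyd/η = 132.1/0.69 = 191.5 kW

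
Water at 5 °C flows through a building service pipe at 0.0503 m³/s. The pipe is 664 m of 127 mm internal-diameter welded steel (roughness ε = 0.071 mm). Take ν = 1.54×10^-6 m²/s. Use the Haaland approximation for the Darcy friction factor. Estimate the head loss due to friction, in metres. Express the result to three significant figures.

h_f ≈ 76.9 m

V = 4Q/(πD²) = 4·0.0503/(π·0.127²) = 3.971 m/s
Re = VD/ν = 3.971·0.127/1.54×10^-6 = 3.27×10^5 → turbulent
ε/D = 0.071/127 = 5.59×10^-4
Haaland: f = 0.01831
h_f = f(L/D)V²/(2g) = 0.01831·(664/0.127)·3.971²/(2·9.81) = 76.95 m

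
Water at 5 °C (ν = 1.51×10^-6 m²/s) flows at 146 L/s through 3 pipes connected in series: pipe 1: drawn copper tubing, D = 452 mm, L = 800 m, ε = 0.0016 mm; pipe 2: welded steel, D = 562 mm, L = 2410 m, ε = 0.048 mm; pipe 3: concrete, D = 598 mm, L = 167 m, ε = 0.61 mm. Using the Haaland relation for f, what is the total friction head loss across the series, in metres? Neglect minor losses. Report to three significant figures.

H ≈ 2.37 m

Pipe 1: V = 0.9099 m/s, Re = 2.72×10^5, ε/D = 3.54×10^-6, f = 0.01463, h_1 = f(L/D)V²/2g = 1.093 m
Pipe 2: V = 0.5886 m/s, Re = 2.19×10^5, ε/D = 8.54×10^-5, f = 0.01585, h_2 = f(L/D)V²/2g = 1.200 m
Pipe 3: V = 0.5198 m/s, Re = 2.06×10^5, ε/D = 0.00102, f = 0.02096, h_3 = f(L/D)V²/2g = 0.08062 m
Series → Q common, losses add: H = Σh = 2.373 m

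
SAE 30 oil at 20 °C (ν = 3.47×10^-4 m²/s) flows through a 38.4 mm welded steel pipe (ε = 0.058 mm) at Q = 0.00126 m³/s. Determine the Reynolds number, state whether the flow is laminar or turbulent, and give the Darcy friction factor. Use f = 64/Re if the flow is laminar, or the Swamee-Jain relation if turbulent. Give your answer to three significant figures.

V = 4Q/(πD²) = 1.088 m/s
Re = VD/ν = 1.088·0.0384/3.47×10^-4 = 120
Re < 2300 → laminar → f = 64/Re = 0.5316

Re ≈ 120; laminar; f = 64/Re ≈ 0.532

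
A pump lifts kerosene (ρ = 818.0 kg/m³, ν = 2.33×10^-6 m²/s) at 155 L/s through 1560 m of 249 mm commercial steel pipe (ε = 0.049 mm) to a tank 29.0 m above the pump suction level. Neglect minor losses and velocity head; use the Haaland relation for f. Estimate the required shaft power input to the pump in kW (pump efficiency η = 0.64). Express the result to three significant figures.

V = 4Q/(πD²) = 3.183 m/s; Re = 3.40×10^5; ε/D = 1.97×10^-4; f = 0.01582
h_f = f(L/D)V²/2g = 51.19 m
Total head H = z + h_f = 29.0 + 51.19 = 80.19 m
P_hyd = ρgQH = 818.0·9.81·0.155·80.19 = 99.74 kW
P_shaft = P_hyd/η = 99.74/0.64 = 155.8 kW

P_shaft ≈ 156 kW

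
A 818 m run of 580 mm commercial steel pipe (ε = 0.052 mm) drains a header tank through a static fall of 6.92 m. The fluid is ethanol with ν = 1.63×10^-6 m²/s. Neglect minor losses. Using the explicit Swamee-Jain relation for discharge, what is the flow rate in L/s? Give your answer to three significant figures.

Q ≈ 710 L/s

Swamee-Jain (Type II): Q = -0.965·√(gD⁵h_f/L)·ln[ε/(3.7D) + √(3.17ν²L/(gD³h_f))]
√(gD⁵h_f/L) = √(9.81·0.580⁵·6.92/818) = 0.07380
ε/(3.7D) = 2.42×10^-5; √(3.17ν²L/(gD³h_f)) = 2.28×10^-5
Q = -0.965·0.07380·ln(4.704×10^-5) = 0.7097 m³/s
Check: V = 2.69 m/s, Re = 9.56×10^5, f = 0.01341, h_f = 6.95 m ≈ 6.92 m ✓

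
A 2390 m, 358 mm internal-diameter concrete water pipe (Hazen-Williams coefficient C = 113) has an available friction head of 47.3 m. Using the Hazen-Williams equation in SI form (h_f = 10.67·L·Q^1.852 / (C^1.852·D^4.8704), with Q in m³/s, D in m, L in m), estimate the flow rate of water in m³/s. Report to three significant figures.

Q ≈ 0.254 m³/s

Rearranging: Q = [h_f·C^1.852·D^4.8704 / (10.67·L)]^(1/1.852)
Q = [47.3·113^1.852·0.358^4.8704 / (10.67·2390)]^0.540 = 0.2540 m³/s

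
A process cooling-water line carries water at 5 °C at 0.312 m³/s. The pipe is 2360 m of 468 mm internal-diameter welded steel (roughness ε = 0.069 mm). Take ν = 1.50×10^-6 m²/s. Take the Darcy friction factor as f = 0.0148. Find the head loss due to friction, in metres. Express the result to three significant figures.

h_f ≈ 12.5 m

V = 4Q/(πD²) = 4·0.312/(π·0.468²) = 1.814 m/s
h_f = f(L/D)V²/(2g) = 0.01480·(2360/0.468)·1.814²/(2·9.81) = 12.51 m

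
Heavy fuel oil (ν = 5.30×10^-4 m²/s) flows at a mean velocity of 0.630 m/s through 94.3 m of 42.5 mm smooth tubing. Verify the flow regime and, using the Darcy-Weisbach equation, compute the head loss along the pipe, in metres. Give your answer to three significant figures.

h_f ≈ 56.9 m

Re = VD/ν = 0.630·0.04250/5.30×10^-4 = 50.5 → laminar (Re < 2300)
f = 64/Re = 1.267
h_f = f(L/D)V²/(2g) = 1.267·(94.3/0.04250)·0.630²/(2·9.81) = 56.86 m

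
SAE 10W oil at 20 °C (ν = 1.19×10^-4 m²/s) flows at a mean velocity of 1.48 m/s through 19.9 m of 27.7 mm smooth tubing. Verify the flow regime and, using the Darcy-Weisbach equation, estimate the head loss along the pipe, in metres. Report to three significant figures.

Re = VD/ν = 1.48·0.02770/1.19×10^-4 = 345 → laminar (Re < 2300)
f = 64/Re = 0.1858
h_f = f(L/D)V²/(2g) = 0.1858·(19.9/0.02770)·1.48²/(2·9.81) = 14.90 m

h_f ≈ 14.9 m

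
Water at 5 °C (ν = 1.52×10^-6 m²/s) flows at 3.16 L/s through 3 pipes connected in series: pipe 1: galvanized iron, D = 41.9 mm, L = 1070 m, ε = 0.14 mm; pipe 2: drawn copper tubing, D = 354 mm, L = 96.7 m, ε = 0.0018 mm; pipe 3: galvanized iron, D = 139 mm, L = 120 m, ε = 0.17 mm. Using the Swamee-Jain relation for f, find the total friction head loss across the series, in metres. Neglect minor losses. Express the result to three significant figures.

H ≈ 199 m

Pipe 1: V = 2.292 m/s, Re = 6.32×10^4, ε/D = 0.00334, f = 0.02914, h_1 = f(L/D)V²/2g = 199.2 m
Pipe 2: V = 0.03211 m/s, Re = 7480, ε/D = 5.08×10^-6, f = 0.03361, h_2 = f(L/D)V²/2g = 4.824×10^-4 m
Pipe 3: V = 0.2082 m/s, Re = 1.90×10^4, ε/D = 0.00122, f = 0.02885, h_3 = f(L/D)V²/2g = 0.05504 m
Series → Q common, losses add: H = Σh = 199.3 m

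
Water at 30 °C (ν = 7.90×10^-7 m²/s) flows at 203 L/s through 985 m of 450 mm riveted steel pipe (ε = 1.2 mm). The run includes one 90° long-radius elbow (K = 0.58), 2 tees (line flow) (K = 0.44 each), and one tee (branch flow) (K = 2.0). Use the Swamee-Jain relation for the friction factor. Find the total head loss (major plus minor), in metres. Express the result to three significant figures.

H_L ≈ 4.94 m

V = 4Q/(πD²) = 1.276 m/s; V²/2g = 0.08304 m
Re = 7.27×10^5, ε/D = 0.00267 → f = 0.02561 (Swamee-Jain)
Major: h_f = f(L/D)·V²/2g = 0.02561·2189·0.08304 = 4.655 m
Minor: ΣK = 3.46; h_m = ΣK·V²/2g = 0.2873 m
Total H_L = 4.655 + 0.2873 = 4.942 m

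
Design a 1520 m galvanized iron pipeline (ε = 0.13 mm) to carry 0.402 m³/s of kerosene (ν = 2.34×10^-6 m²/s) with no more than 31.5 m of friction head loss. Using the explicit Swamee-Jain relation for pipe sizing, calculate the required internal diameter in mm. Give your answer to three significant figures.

Swamee-Jain (Type III): D = 0.66·[ε^1.25·(LQ²/(gh_f))^4.75 + ν·Q^9.4·(L/(gh_f))^5.2]^0.04
LQ²/(gh_f) = 0.7949; L/(gh_f) = 4.919
Term 1 = ε^1.25·(…)^4.75 = 4.67×10^-6; Term 2 = ν·Q^9.4·(…)^5.2 = 1.76×10^-6
D = 0.66·(4.67×10^-6 + 1.76×10^-6)^0.04 = 0.4091 m = 409 mm
Check: V = 3.06 m/s, Re = 5.35×10^5, f = 0.01644, h_f = 29.1 m ≈ 31.5 m ✓

D ≈ 409 mm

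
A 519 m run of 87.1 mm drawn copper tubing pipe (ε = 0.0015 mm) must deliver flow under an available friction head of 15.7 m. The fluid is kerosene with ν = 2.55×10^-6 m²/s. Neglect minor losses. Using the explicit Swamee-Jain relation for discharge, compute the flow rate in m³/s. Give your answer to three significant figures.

Q ≈ 0.00944 m³/s

Swamee-Jain (Type II): Q = -0.965·√(gD⁵h_f/L)·ln[ε/(3.7D) + √(3.17ν²L/(gD³h_f))]
√(gD⁵h_f/L) = √(9.81·0.0871⁵·15.7/519) = 0.001220
ε/(3.7D) = 4.65×10^-6; √(3.17ν²L/(gD³h_f)) = 3.24×10^-4
Q = -0.965·0.001220·ln(3.289×10^-4) = 0.009439 m³/s
Check: V = 1.58 m/s, Re = 5.41×10^4, f = 0.02047, h_f = 15.6 m ≈ 15.7 m ✓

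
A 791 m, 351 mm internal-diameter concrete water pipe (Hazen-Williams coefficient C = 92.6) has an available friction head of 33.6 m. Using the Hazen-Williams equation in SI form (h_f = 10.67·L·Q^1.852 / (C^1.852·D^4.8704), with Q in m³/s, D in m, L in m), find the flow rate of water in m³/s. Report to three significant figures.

Q ≈ 0.299 m³/s

Rearranging: Q = [h_f·C^1.852·D^4.8704 / (10.67·L)]^(1/1.852)
Q = [33.6·92.6^1.852·0.351^4.8704 / (10.67·791)]^0.540 = 0.2985 m³/s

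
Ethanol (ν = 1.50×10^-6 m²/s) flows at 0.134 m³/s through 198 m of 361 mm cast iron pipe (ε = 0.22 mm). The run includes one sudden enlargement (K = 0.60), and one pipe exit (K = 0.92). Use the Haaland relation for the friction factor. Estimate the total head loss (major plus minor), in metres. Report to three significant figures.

V = 4Q/(πD²) = 1.309 m/s; V²/2g = 0.08736 m
Re = 3.15×10^5, ε/D = 6.09×10^-4 → f = 0.01863 (Haaland)
Major: h_f = f(L/D)·V²/2g = 0.01863·548.5·0.08736 = 0.8927 m
Minor: ΣK = 1.52; h_m = ΣK·V²/2g = 0.1328 m
Total H_L = 0.8927 + 0.1328 = 1.025 m

H_L ≈ 1.03 m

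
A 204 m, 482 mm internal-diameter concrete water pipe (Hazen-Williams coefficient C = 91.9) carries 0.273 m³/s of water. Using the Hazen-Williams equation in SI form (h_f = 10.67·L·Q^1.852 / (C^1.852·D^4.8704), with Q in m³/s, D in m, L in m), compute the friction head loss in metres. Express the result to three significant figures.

h_f ≈ 1.59 m

h_f = 10.67·204·0.273^1.852 / (91.9^1.852·0.482^4.8704) = 1.589 m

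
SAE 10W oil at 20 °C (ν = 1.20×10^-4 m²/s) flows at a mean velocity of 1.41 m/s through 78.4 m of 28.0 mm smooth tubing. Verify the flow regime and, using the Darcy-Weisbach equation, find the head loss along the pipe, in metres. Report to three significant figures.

Re = VD/ν = 1.41·0.02800/1.20×10^-4 = 329 → laminar (Re < 2300)
f = 64/Re = 0.1945
h_f = f(L/D)V²/(2g) = 0.1945·(78.4/0.02800)·1.41²/(2·9.81) = 55.19 m

h_f ≈ 55.2 m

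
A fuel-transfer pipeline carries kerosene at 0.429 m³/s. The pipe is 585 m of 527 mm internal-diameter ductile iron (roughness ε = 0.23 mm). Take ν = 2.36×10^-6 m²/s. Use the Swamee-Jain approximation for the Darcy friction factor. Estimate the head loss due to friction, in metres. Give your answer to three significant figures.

V = 4Q/(πD²) = 4·0.429/(π·0.527²) = 1.967 m/s
Re = VD/ν = 1.967·0.527/2.36×10^-6 = 4.39×10^5 → turbulent
ε/D = 0.23/527 = 4.36×10^-4
Swamee-Jain: f = 0.01749
h_f = f(L/D)V²/(2g) = 0.01749·(585/0.527)·1.967²/(2·9.81) = 3.829 m

h_f ≈ 3.83 m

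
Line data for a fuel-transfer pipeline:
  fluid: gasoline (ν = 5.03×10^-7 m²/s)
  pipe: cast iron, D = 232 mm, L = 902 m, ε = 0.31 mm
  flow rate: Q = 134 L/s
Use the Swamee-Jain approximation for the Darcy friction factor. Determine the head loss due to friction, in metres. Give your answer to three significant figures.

V = 4Q/(πD²) = 4·0.134/(π·0.232²) = 3.170 m/s
Re = VD/ν = 3.170·0.232/5.03×10^-7 = 1.46×10^6 → turbulent
ε/D = 0.31/232 = 0.00134
Swamee-Jain: f = 0.02133
h_f = f(L/D)V²/(2g) = 0.02133·(902/0.232)·3.170²/(2·9.81) = 42.48 m

h_f ≈ 42.5 m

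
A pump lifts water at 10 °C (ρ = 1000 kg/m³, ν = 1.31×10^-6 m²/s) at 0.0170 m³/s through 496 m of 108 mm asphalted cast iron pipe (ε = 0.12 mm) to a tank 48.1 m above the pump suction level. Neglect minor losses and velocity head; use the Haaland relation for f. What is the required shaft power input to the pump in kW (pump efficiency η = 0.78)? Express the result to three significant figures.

P_shaft ≈ 14.0 kW

V = 4Q/(πD²) = 1.856 m/s; Re = 1.53×10^5; ε/D = 0.00111; f = 0.02167
h_f = f(L/D)V²/2g = 17.46 m
Total head H = z + h_f = 48.1 + 17.46 = 65.56 m
P_hyd = ρgQH = 1000·9.81·0.0170·65.56 = 10.93 kW
P_shaft = P_hyd/η = 10.93/0.78 = 14.02 kW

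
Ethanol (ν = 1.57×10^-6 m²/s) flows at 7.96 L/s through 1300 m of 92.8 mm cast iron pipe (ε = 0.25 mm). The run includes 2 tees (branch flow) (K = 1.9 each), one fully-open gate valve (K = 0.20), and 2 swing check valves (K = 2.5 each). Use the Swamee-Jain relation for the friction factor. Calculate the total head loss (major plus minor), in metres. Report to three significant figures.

H_L ≈ 27.9 m

V = 4Q/(πD²) = 1.177 m/s; V²/2g = 0.07059 m
Re = 6.96×10^4, ε/D = 0.00269 → f = 0.02761 (Swamee-Jain)
Major: h_f = f(L/D)·V²/2g = 0.02761·14009·0.07059 = 27.31 m
Minor: ΣK = 9.00; h_m = ΣK·V²/2g = 0.6353 m
Total H_L = 27.31 + 0.6353 = 27.94 m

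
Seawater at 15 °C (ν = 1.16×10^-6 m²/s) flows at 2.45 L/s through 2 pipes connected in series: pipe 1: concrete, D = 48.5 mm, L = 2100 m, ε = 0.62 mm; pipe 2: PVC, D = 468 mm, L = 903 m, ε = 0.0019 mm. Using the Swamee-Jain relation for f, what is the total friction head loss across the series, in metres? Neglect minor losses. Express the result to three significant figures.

Pipe 1: V = 1.326 m/s, Re = 5.54×10^4, ε/D = 0.0128, f = 0.04253, h_1 = f(L/D)V²/2g = 165.1 m
Pipe 2: V = 0.01424 m/s, Re = 5750, ε/D = 4.06×10^-6, f = 0.03630, h_2 = f(L/D)V²/2g = 7.241×10^-4 m
Series → Q common, losses add: H = Σh = 165.1 m

H ≈ 165 m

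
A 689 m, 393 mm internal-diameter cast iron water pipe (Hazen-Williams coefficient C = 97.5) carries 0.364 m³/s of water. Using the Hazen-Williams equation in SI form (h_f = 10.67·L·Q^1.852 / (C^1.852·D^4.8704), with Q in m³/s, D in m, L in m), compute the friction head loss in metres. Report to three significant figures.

h_f ≈ 22.2 m

h_f = 10.67·689·0.364^1.852 / (97.5^1.852·0.393^4.8704) = 22.15 m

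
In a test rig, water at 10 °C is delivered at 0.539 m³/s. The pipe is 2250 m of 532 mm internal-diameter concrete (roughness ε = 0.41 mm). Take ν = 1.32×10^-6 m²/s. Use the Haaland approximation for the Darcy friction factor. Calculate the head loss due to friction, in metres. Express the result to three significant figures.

V = 4Q/(πD²) = 4·0.539/(π·0.532²) = 2.425 m/s
Re = VD/ν = 2.425·0.532/1.32×10^-6 = 9.77×10^5 → turbulent
ε/D = 0.41/532 = 7.71×10^-4
Haaland: f = 0.01881
h_f = f(L/D)V²/(2g) = 0.01881·(2250/0.532)·2.425²/(2·9.81) = 23.84 m

h_f ≈ 23.8 m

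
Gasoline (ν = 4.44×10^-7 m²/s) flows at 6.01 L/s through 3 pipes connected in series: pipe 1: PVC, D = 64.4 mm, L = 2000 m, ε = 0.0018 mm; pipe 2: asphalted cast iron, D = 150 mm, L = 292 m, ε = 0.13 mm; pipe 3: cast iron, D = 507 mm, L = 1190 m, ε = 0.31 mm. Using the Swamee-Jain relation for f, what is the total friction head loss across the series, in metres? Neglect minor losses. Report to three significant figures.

Pipe 1: V = 1.845 m/s, Re = 2.68×10^5, ε/D = 2.80×10^-5, f = 0.01499, h_1 = f(L/D)V²/2g = 80.76 m
Pipe 2: V = 0.3401 m/s, Re = 1.15×10^5, ε/D = 8.67×10^-4, f = 0.02158, h_2 = f(L/D)V²/2g = 0.2476 m
Pipe 3: V = 0.02977 m/s, Re = 3.40×10^4, ε/D = 6.11×10^-4, f = 0.02456, h_3 = f(L/D)V²/2g = 0.002603 m
Series → Q common, losses add: H = Σh = 81.01 m

H ≈ 81.0 m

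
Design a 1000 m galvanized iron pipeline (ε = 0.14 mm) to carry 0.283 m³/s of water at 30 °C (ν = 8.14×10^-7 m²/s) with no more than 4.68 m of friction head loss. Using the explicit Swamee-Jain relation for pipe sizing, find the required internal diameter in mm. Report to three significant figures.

D ≈ 475 mm

Swamee-Jain (Type III): D = 0.66·[ε^1.25·(LQ²/(gh_f))^4.75 + ν·Q^9.4·(L/(gh_f))^5.2]^0.04
LQ²/(gh_f) = 1.744; L/(gh_f) = 21.78
Term 1 = ε^1.25·(…)^4.75 = 2.14×10^-4; Term 2 = ν·Q^9.4·(…)^5.2 = 5.19×10^-5
D = 0.66·(2.14×10^-4 + 5.19×10^-5)^0.04 = 0.4748 m = 475 mm
Check: V = 1.60 m/s, Re = 9.32×10^5, f = 0.01576, h_f = 4.32 m ≈ 4.68 m ✓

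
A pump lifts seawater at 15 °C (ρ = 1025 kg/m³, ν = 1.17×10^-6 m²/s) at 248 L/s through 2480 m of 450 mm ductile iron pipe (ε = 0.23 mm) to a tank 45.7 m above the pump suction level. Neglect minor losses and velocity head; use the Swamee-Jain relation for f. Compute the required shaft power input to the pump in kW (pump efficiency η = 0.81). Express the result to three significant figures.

P_shaft ≈ 178 kW

V = 4Q/(πD²) = 1.559 m/s; Re = 6.00×10^5; ε/D = 5.11×10^-4; f = 0.01770
h_f = f(L/D)V²/2g = 12.09 m
Total head H = z + h_f = 45.7 + 12.09 = 57.79 m
P_hyd = ρgQH = 1025·9.81·0.248·57.79 = 144.1 kW
P_shaft = P_hyd/η = 144.1/0.81 = 177.9 kW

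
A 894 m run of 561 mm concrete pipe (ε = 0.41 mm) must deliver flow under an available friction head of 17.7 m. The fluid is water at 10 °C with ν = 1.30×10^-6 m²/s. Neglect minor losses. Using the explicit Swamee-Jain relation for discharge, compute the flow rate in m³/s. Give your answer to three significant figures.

Swamee-Jain (Type II): Q = -0.965·√(gD⁵h_f/L)·ln[ε/(3.7D) + √(3.17ν²L/(gD³h_f))]
√(gD⁵h_f/L) = √(9.81·0.561⁵·17.7/894) = 0.1039
ε/(3.7D) = 1.98×10^-4; √(3.17ν²L/(gD³h_f)) = 1.25×10^-5
Q = -0.965·0.1039·ln(2.100×10^-4) = 0.8490 m³/s
Check: V = 3.43 m/s, Re = 1.48×10^6, f = 0.01856, h_f = 17.8 m ≈ 17.7 m ✓

Q ≈ 0.849 m³/s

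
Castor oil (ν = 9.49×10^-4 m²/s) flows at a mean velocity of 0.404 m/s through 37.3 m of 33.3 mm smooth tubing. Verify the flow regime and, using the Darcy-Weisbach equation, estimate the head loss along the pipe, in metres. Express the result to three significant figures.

Re = VD/ν = 0.404·0.03330/9.49×10^-4 = 14.2 → laminar (Re < 2300)
f = 64/Re = 4.515
h_f = f(L/D)V²/(2g) = 4.515·(37.3/0.03330)·0.404²/(2·9.81) = 42.07 m

h_f ≈ 42.1 m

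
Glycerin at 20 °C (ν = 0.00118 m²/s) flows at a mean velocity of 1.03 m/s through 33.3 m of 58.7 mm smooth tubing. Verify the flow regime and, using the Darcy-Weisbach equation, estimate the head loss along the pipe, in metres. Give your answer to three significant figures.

Re = VD/ν = 1.03·0.05870/0.00118 = 51.2 → laminar (Re < 2300)
f = 64/Re = 1.249
h_f = f(L/D)V²/(2g) = 1.249·(33.3/0.05870)·1.03²/(2·9.81) = 38.31 m

h_f ≈ 38.3 m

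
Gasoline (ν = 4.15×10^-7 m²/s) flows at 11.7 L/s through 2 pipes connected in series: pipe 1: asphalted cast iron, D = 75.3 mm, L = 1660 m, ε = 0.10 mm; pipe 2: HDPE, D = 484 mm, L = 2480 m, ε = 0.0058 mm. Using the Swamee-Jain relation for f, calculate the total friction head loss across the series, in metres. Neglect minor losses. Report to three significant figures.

H ≈ 168 m

Pipe 1: V = 2.627 m/s, Re = 4.77×10^5, ε/D = 0.00133, f = 0.02170, h_1 = f(L/D)V²/2g = 168.3 m
Pipe 2: V = 0.06359 m/s, Re = 7.42×10^4, ε/D = 1.20×10^-5, f = 0.01909, h_2 = f(L/D)V²/2g = 0.02017 m
Series → Q common, losses add: H = Σh = 168.3 m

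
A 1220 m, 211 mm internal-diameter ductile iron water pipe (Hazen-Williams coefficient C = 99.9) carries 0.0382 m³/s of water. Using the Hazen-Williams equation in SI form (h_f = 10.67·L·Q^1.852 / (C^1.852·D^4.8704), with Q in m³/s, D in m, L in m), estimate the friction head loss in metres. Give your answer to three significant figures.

h_f ≈ 11.9 m

h_f = 10.67·1220·0.0382^1.852 / (99.9^1.852·0.211^4.8704) = 11.92 m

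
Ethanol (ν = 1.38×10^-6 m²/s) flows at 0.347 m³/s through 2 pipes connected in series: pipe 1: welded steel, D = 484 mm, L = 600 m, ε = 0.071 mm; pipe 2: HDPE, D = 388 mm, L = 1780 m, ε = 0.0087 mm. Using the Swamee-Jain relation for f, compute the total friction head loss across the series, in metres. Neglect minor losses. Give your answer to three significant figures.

Pipe 1: V = 1.886 m/s, Re = 6.61×10^5, ε/D = 1.47×10^-4, f = 0.01460, h_1 = f(L/D)V²/2g = 3.282 m
Pipe 2: V = 2.935 m/s, Re = 8.25×10^5, ε/D = 2.24×10^-5, f = 0.01246, h_2 = f(L/D)V²/2g = 25.10 m
Series → Q common, losses add: H = Σh = 28.38 m

H ≈ 28.4 m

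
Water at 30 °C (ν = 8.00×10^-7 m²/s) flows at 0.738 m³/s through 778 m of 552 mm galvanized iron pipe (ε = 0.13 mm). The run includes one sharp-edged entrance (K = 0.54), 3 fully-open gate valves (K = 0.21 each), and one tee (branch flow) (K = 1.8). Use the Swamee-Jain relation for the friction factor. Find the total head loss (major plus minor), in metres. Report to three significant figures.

H_L ≈ 11.5 m

V = 4Q/(πD²) = 3.084 m/s; V²/2g = 0.4847 m
Re = 2.13×10^6, ε/D = 2.36×10^-4 → f = 0.01470 (Swamee-Jain)
Major: h_f = f(L/D)·V²/2g = 0.01470·1409·0.4847 = 10.04 m
Minor: ΣK = 2.97; h_m = ΣK·V²/2g = 1.440 m
Total H_L = 10.04 + 1.440 = 11.48 m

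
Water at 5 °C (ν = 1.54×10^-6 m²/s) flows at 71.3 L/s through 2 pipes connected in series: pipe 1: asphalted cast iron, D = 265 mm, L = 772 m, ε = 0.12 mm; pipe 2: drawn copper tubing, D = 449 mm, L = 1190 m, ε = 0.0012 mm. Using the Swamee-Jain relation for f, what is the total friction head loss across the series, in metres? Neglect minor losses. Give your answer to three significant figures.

Pipe 1: V = 1.293 m/s, Re = 2.22×10^5, ε/D = 4.53×10^-4, f = 0.01850, h_1 = f(L/D)V²/2g = 4.590 m
Pipe 2: V = 0.4503 m/s, Re = 1.31×10^5, ε/D = 2.67×10^-6, f = 0.01691, h_2 = f(L/D)V²/2g = 0.4631 m
Series → Q common, losses add: H = Σh = 5.053 m

H ≈ 5.05 m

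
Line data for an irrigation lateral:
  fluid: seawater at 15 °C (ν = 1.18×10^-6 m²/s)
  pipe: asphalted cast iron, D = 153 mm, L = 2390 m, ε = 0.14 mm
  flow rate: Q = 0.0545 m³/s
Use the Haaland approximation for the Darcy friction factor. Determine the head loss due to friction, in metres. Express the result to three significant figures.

V = 4Q/(πD²) = 4·0.0545/(π·0.153²) = 2.964 m/s
Re = VD/ν = 2.964·0.153/1.18×10^-6 = 3.84×10^5 → turbulent
ε/D = 0.14/153 = 9.15×10^-4
Haaland: f = 0.01997
h_f = f(L/D)V²/(2g) = 0.01997·(2390/0.153)·2.964²/(2·9.81) = 139.7 m

h_f ≈ 140 m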